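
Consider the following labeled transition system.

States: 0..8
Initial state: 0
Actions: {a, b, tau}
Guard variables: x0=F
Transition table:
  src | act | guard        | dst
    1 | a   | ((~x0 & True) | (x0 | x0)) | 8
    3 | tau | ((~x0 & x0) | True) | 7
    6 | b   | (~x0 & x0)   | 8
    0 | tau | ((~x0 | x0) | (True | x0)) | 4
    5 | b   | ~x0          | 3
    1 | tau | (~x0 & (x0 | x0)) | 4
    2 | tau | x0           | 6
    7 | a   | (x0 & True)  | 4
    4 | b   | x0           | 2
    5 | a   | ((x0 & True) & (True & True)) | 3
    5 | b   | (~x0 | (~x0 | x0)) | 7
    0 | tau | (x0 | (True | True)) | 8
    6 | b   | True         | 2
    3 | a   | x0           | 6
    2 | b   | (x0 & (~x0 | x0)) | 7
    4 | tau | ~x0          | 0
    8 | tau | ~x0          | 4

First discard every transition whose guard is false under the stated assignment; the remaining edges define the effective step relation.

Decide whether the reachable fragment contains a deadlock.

R = {0,4,8}
  0: tau→4  tau→8  [deg 2]
  4: tau→0  [deg 1]
  8: tau→4  [deg 1]

Answer: DEADLOCK-FREE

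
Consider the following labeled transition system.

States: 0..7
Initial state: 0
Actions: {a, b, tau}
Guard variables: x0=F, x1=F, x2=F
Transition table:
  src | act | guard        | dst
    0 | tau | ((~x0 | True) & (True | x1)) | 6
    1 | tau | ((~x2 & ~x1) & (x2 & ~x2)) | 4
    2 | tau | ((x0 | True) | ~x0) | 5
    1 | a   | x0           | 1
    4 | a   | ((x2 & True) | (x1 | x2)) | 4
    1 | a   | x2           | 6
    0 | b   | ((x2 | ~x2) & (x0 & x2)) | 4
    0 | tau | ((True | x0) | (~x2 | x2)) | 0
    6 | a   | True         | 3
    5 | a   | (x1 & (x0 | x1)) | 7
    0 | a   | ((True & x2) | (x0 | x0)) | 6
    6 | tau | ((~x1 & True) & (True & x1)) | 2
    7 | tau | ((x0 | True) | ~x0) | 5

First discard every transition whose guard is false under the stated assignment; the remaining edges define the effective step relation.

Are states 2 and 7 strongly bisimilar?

Answer: BISIMILAR

Trace:
Refine partition for ~:
  P[0] = {{0,1,2,3,4,5,6,7}}
  P[1] = {{0,2,7},{1,3,4,5},{6}}
  P[2] = {{0},{1,3,4,5},{2,7},{6}}
4 equivalence class(es) (converged in 3)
2∈{2,7}, 7∈{2,7}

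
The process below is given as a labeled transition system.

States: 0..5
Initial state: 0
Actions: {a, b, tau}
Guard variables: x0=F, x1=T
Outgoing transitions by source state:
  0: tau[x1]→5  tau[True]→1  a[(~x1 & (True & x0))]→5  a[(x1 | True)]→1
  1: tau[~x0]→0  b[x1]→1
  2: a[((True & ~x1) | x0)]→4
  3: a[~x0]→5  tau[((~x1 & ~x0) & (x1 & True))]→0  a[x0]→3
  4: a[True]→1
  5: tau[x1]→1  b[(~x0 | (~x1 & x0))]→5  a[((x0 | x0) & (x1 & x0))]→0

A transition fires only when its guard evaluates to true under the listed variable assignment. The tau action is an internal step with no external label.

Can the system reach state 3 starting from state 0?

9 transition(s) survive guard evaluation.
L0 = {0}
L1 = {1,5}  now seen {0,1,5}
Reachable = {0,1,5}

Answer: UNREACHABLE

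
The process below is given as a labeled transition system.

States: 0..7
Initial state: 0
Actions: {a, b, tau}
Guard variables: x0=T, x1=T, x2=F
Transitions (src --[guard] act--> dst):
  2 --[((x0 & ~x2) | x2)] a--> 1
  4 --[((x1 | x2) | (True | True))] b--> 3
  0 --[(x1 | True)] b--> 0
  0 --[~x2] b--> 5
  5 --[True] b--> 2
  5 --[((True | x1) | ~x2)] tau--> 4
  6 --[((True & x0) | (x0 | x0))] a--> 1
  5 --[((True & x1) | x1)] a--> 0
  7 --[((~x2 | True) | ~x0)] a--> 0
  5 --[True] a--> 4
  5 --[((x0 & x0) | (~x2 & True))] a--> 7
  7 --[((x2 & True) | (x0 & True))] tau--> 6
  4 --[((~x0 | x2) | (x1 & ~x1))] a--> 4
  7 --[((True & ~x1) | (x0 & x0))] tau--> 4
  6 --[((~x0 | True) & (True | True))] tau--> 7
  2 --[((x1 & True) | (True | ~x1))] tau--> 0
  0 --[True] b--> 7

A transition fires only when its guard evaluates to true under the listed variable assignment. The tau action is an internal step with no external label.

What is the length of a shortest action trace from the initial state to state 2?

BFS to 2:
  L0 = {0}
  L1 = {5,7}
  L2 = {2,4,6}
depth(2)=2, e.g. b·b

Answer: 2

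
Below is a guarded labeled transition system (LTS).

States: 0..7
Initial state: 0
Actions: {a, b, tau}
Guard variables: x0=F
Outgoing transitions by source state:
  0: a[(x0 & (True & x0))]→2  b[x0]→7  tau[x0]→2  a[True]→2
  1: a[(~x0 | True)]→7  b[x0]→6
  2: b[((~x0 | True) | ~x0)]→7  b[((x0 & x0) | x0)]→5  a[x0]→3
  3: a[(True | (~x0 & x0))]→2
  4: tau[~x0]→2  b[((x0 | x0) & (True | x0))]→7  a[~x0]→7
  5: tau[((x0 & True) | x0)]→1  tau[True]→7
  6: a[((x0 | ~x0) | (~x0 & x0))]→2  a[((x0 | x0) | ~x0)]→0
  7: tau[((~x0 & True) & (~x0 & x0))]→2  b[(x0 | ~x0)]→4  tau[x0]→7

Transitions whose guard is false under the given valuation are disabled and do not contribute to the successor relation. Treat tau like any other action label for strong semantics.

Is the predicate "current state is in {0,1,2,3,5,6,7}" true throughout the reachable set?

Safe = {0,1,2,3,5,6,7}
Reachable = {0,2,4,7}
  0: ok
  2: ok
  4: ✗ unsafe
  7: ok
reach 4 via a·b·b — violates

Answer: INVARIANT VIOLATED at state 4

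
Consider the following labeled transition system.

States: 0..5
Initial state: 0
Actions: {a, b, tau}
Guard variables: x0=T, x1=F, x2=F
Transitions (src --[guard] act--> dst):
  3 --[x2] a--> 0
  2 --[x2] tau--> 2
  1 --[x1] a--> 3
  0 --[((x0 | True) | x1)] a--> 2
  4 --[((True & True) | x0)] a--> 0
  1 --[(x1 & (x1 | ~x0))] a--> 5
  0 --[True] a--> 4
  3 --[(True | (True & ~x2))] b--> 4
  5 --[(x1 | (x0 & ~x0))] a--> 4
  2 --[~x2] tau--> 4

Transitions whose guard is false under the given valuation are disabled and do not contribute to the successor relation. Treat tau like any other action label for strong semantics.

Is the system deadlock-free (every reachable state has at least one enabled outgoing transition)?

R = {0,2,4}
  0: a→2  a→4  [2 exit(s)]
  2: tau→4  [1 exit(s)]
  4: a→0  [1 exit(s)]

Answer: DEADLOCK-FREE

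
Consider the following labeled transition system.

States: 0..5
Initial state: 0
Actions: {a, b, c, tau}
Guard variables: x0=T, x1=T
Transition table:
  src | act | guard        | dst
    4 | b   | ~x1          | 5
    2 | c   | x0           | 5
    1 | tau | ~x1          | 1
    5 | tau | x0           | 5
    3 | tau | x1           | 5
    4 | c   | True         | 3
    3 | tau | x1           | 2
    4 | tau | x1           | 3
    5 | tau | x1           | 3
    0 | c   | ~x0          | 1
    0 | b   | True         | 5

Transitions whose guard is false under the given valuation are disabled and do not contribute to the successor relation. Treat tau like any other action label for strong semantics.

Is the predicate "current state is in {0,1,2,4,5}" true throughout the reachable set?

Allowed set {0,1,2,4,5}
Reachable = {0,2,3,5}
  0: ✓
  2: ✓
  3: outside
  5: ✓
counterexample path to 3: b·tau

Answer: INVARIANT VIOLATED at state 3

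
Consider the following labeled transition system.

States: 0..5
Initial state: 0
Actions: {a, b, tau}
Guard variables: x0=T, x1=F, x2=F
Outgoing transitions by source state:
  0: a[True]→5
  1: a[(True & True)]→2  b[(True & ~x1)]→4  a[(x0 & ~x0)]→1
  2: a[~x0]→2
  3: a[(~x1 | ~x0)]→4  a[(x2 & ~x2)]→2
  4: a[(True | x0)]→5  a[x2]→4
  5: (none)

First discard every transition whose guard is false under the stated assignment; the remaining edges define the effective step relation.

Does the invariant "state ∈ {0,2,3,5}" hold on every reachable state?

Safe = {0,2,3,5}
Reachable = {0,5}
  0: ✓
  5: ✓

Answer: INVARIANT HOLDS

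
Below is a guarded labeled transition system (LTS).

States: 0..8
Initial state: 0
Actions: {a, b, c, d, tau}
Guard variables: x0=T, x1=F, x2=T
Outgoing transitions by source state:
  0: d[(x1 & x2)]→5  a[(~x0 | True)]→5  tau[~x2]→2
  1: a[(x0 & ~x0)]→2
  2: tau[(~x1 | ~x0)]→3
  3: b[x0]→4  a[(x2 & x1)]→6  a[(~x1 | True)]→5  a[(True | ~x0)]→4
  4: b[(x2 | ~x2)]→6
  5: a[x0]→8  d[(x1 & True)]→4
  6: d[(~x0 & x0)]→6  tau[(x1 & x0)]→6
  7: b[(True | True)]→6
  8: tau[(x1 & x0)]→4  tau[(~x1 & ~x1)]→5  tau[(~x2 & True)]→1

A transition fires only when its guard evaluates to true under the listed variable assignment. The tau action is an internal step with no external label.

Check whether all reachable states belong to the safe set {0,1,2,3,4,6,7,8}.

Inv-set: {0,1,2,3,4,6,7,8}
R = {0,5,8}
  0: safe
  5: ✗ unsafe
  8: safe
witness against invariant: a → 5

Answer: INVARIANT VIOLATED at state 5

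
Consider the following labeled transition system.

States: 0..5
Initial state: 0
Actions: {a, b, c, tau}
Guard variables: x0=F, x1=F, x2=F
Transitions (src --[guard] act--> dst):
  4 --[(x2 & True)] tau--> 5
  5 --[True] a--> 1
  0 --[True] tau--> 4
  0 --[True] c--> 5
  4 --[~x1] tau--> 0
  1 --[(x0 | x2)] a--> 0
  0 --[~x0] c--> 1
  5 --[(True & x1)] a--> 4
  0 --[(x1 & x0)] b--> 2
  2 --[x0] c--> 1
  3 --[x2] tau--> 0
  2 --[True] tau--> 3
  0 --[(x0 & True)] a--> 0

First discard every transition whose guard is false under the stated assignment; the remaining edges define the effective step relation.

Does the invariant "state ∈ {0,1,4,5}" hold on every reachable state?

Allowed set {0,1,4,5}
R = {0,1,4,5}
  0: safe
  1: safe
  4: safe
  5: safe

Answer: INVARIANT HOLDS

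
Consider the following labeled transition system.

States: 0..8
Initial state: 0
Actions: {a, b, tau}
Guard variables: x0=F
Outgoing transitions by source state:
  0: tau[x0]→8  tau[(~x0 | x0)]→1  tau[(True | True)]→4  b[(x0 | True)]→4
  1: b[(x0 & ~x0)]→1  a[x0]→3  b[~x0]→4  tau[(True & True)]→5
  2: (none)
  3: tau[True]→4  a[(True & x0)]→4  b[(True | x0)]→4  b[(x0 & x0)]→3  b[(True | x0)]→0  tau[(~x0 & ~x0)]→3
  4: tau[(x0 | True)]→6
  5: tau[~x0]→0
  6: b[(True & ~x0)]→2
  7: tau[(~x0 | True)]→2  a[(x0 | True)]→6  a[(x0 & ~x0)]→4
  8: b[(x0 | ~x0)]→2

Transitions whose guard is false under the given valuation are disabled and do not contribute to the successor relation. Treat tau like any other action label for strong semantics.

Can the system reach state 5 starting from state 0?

Answer: REACHABLE

Analysis:
Guard filter leaves 15 enabled edge(s).
L0 = {0}
L1 = {1,4}  now seen {0,1,4}
L2 = {5,6}  now seen {0,1,4,5,6}
L3 = {2}  now seen {0,1,2,4,5,6}
R = {0,1,2,4,5,6}
Path to 5: tau·tau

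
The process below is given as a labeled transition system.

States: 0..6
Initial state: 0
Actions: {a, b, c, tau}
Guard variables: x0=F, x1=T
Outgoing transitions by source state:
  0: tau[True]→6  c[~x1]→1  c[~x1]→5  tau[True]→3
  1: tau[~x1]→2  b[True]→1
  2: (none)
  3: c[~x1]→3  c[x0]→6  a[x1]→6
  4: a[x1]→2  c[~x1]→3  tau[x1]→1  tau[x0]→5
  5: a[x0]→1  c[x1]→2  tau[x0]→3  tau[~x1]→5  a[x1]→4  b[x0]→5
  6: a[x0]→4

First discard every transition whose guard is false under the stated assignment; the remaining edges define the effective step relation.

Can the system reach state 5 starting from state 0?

Answer: UNREACHABLE

Trace:
After dropping false guards: 8 live edges.
depth 0: {0}
depth 1: {3,6}  now seen {0,3,6}
Reachable = {0,3,6}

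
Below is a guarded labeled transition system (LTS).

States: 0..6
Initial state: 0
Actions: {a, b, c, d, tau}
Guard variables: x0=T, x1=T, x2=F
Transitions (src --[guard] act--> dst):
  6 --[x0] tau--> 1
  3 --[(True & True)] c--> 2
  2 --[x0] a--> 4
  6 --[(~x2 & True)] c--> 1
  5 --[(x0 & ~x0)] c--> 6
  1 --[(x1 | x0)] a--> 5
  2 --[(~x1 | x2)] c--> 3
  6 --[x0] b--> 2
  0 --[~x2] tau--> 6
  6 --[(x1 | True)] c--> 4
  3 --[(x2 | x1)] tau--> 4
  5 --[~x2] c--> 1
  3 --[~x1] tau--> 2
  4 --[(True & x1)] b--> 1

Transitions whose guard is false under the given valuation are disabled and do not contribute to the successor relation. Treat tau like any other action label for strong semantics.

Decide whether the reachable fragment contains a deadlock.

R = {0,1,2,4,5,6}
  0: tau→6  [deg 1]
  1: a→5  [deg 1]
  2: a→4  [deg 1]
  4: b→1  [deg 1]
  5: c→1  [deg 1]
  6: b→2  c→1  c→4  tau→1  [deg 4]

Answer: DEADLOCK-FREE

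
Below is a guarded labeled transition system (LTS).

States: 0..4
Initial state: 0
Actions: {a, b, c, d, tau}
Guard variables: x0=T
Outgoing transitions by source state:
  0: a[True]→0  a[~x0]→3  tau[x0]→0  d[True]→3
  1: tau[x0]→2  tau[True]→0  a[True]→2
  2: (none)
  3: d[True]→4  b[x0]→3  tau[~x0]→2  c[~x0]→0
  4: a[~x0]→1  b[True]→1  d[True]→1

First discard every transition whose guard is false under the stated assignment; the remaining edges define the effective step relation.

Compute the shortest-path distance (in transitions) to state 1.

Answer: 3

Analysis:
BFS to 1:
  depth 0: {0}
  depth 1: {3}
  depth 2: {4}
  depth 3: {1}
first hit 1 at d=3 via d·d·b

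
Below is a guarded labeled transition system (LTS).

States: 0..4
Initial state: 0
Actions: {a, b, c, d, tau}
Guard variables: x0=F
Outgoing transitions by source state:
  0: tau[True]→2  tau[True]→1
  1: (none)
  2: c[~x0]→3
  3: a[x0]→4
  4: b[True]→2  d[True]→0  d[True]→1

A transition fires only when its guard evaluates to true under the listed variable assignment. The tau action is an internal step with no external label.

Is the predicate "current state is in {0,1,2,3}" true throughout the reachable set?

Answer: INVARIANT HOLDS

Analysis:
Inv-set: {0,1,2,3}
R = {0,1,2,3}
  0: safe
  1: safe
  2: safe
  3: safe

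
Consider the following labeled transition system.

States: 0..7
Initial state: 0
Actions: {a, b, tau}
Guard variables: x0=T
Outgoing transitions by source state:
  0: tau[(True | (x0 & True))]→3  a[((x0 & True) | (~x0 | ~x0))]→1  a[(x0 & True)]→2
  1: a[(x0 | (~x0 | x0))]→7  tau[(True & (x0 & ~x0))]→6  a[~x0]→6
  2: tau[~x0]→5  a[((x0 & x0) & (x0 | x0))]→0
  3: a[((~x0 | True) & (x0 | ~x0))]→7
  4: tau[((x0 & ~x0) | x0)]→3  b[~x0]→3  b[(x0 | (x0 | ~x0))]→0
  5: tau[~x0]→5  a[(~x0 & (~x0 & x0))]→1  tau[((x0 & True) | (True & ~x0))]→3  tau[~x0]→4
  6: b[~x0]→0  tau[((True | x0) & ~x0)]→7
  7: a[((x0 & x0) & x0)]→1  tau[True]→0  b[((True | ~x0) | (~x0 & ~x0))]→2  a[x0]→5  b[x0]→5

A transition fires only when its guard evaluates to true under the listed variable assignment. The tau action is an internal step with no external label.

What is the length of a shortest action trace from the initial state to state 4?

BFS to 4:
  Layer 0: {0}
  Layer 1: {1,2,3}
  Layer 2: {7}
  Layer 3: {5}
4 never appears.

Answer: UNREACHABLE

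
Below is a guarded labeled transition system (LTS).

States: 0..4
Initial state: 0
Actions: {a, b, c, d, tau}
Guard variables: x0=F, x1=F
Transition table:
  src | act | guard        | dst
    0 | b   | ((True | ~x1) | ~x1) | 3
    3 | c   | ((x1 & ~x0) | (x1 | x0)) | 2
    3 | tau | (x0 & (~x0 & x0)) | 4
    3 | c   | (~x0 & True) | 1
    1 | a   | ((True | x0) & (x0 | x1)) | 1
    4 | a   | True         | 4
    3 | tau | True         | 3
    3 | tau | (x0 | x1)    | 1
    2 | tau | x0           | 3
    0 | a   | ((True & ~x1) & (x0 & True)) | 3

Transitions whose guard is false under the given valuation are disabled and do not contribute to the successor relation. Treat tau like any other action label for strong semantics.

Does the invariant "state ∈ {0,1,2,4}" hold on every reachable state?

Inv-set: {0,1,2,4}
Reach set: {0,1,3}
  0: ✓
  1: ✓
  3: outside
witness against invariant: b → 3

Answer: INVARIANT VIOLATED at state 3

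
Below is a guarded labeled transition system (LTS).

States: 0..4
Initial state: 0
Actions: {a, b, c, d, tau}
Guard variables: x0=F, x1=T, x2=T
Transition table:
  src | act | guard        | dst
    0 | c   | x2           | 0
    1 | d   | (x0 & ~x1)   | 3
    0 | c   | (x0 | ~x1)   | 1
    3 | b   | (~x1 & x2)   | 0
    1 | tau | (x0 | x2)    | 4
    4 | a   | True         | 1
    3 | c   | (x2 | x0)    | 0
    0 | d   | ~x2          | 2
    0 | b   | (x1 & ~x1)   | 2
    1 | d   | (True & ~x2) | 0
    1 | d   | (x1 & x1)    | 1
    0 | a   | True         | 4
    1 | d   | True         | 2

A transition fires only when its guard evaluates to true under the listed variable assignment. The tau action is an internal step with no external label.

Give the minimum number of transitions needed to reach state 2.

BFS to 2:
  Layer 0: {0}
  Layer 1: {4}
  Layer 2: {1}
  Layer 3: {2}
first hit 2 at d=3 via a·a·d

Answer: 3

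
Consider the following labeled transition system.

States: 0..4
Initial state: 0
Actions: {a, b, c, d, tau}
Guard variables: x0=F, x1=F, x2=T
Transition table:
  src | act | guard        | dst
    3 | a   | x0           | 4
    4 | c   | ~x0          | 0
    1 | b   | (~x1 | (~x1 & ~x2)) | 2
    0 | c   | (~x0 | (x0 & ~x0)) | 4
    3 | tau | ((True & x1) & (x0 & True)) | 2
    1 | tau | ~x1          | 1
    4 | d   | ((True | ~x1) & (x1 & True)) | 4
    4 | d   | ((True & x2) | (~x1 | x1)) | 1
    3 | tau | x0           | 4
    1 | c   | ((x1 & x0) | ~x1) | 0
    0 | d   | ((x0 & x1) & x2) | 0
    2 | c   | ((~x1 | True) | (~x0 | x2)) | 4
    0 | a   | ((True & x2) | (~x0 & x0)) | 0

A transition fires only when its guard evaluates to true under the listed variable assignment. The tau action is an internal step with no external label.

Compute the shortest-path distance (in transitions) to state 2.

BFS to 2:
  depth 0: {0}
  depth 1: {4}
  depth 2: {1}
  depth 3: {2}
2 enters at depth 3; path c·d·b

Answer: 3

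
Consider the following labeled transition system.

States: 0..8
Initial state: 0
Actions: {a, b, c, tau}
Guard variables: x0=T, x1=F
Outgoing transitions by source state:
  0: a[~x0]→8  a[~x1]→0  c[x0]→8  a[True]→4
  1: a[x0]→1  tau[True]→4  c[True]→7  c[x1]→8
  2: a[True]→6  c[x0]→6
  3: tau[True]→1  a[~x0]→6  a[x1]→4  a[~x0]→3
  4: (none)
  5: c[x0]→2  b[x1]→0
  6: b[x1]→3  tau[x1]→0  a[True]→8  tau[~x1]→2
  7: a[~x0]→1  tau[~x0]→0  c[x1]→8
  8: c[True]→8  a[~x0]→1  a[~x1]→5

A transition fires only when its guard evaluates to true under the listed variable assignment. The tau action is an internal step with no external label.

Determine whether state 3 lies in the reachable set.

Answer: UNREACHABLE

Working:
14 transition(s) survive guard evaluation.
L0 = {0}
L1 = {4,8}  total {0,4,8}
L2 = {5}  total {0,4,5,8}
L3 = {2}  total {0,2,4,5,8}
L4 = {6}  total {0,2,4,5,6,8}
Reach set: {0,2,4,5,6,8}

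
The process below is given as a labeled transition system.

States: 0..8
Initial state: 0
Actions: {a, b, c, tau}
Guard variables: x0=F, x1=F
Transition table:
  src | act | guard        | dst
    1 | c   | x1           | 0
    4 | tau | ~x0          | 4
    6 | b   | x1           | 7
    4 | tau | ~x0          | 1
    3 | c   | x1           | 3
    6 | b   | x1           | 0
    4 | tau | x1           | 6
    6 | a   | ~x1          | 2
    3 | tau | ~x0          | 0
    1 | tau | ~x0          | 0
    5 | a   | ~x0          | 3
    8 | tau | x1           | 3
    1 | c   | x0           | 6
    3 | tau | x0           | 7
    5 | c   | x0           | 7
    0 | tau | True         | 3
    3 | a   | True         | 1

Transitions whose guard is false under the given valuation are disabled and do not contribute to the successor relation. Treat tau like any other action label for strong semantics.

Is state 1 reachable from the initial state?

Answer: REACHABLE

Analysis:
8 transition(s) survive guard evaluation.
Layer 0: {0}
Layer 1: {3}  cumulative {0,3}
Layer 2: {1}  cumulative {0,1,3}
Reachable = {0,1,3}
witness 1: tau·a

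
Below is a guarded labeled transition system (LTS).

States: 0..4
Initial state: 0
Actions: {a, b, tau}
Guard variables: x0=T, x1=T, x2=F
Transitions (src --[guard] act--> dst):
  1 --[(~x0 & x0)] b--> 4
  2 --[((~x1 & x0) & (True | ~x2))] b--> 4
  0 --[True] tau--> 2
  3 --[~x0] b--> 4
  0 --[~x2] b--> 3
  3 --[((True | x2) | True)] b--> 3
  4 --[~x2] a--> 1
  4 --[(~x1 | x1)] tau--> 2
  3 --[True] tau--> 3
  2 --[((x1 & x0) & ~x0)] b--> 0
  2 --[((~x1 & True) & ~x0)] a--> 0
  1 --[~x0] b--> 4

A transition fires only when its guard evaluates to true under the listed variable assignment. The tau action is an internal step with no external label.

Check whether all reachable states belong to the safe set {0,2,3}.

Inv-set: {0,2,3}
R = {0,2,3}
  0: ✓
  2: ✓
  3: ✓

Answer: INVARIANT HOLDS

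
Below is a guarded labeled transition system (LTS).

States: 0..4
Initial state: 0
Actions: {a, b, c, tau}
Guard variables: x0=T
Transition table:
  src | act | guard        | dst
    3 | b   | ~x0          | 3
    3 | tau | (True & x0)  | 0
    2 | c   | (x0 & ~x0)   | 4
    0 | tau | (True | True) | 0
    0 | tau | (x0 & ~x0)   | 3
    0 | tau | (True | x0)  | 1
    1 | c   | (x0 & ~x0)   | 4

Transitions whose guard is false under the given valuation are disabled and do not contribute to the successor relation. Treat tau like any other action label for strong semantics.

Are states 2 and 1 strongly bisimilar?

Bisimulation quotient by refinement:
  P[0] = {{0,1,2,3,4}}
  P[1] = {{0,3},{1,2,4}}
  P[2] = {{0},{1,2,4},{3}}
Fixed point at round 3; 3 class(es).
2∈{1,2,4}, 1∈{1,2,4}

Answer: BISIMILAR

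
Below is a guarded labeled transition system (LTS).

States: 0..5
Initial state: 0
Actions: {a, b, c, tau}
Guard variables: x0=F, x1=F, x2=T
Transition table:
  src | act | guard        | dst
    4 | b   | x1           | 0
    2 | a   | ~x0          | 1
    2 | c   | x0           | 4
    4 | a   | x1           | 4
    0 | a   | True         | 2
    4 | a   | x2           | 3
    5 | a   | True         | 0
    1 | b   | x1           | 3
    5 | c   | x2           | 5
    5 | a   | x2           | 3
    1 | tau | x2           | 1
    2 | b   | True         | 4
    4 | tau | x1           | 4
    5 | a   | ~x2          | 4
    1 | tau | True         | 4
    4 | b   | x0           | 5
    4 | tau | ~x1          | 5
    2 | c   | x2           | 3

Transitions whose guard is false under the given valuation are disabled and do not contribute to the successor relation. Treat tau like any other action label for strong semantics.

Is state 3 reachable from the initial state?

After dropping false guards: 11 live edges.
Layer 0: {0}
Layer 1: {2}  now seen {0,2}
Layer 2: {1,3,4}  now seen {0,1,2,3,4}
Layer 3: {5}  now seen {0,1,2,3,4,5}
Reach set: {0,1,2,3,4,5}
trace reaching 3: a·c

Answer: REACHABLE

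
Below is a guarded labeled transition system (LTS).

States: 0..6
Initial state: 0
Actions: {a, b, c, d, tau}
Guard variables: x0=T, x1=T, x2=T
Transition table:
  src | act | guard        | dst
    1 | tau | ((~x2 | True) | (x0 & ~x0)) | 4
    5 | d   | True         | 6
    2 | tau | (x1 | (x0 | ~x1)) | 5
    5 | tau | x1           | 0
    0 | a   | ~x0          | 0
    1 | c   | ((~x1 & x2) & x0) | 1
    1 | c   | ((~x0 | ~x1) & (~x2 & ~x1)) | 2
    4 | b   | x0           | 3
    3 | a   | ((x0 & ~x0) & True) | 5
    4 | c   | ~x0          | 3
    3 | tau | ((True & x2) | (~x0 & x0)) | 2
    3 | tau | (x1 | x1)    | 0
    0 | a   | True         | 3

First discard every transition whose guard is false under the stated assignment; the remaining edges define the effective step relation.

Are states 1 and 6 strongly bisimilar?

Answer: NOT BISIMILAR

Working:
Compute ~ classes (split until stable):
  round 0: {{0,1,2,3,4,5,6}}
  round 1: {{0},{1,2,3},{4},{5},{6}}
  round 2: {{0},{1},{2},{3},{4},{5},{6}}
Fixed point at round 3; 7 class(es).
1∈{1}, 6∈{6}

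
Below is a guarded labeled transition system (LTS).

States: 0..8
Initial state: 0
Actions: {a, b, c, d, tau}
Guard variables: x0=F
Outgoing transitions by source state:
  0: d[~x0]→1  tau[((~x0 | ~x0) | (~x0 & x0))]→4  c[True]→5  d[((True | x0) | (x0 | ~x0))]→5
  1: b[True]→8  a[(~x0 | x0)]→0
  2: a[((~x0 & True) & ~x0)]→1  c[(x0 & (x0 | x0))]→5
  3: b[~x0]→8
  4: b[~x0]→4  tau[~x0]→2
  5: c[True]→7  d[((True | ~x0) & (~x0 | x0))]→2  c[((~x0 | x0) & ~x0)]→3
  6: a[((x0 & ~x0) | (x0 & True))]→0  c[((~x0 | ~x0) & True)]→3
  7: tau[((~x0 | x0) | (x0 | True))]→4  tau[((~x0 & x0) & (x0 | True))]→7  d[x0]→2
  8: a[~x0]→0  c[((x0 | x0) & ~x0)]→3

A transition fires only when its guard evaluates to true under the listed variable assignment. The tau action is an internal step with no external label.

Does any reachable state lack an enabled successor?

Answer: DEADLOCK-FREE

Trace:
Reachable = {0,1,2,3,4,5,7,8}
  0: c→5  d→1  d→5  tau→4  [4 exit(s)]
  1: a→0  b→8  [2 exit(s)]
  2: a→1  [1 exit(s)]
  3: b→8  [1 exit(s)]
  4: b→4  tau→2  [2 exit(s)]
  5: c→3  c→7  d→2  [3 exit(s)]
  7: tau→4  [1 exit(s)]
  8: a→0  [1 exit(s)]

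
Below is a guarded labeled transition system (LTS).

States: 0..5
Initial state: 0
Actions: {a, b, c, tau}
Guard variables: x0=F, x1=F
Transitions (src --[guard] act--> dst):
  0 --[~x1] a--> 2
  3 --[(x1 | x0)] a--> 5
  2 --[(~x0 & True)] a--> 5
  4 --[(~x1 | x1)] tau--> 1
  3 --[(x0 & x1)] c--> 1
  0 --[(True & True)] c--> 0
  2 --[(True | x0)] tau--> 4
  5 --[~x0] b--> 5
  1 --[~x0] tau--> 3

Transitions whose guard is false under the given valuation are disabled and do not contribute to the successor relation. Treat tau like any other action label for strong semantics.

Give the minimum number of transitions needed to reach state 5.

Answer: 2

Analysis:
Layered search for 5:
  Layer 0: {0}
  Layer 1: {2}
  Layer 2: {4,5}
first hit 5 at d=2 via a·a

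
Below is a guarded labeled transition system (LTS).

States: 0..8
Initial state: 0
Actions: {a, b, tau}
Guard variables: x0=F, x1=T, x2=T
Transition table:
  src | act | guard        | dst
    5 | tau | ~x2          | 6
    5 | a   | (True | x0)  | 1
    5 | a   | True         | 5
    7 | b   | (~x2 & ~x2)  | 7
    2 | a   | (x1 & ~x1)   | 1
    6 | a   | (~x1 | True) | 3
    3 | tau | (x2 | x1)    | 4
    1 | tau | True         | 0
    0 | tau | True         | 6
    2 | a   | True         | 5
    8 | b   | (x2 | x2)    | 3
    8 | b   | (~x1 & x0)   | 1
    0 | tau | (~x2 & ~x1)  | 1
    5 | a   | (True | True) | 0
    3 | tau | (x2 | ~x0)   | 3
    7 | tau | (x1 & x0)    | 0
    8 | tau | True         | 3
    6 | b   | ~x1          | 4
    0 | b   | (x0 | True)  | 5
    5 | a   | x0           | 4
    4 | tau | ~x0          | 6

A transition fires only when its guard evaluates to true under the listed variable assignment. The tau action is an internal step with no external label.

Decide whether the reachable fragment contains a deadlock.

R = {0,1,3,4,5,6}
  0: b→5  tau→6  [2 out]
  1: tau→0  [1 out]
  3: tau→3  tau→4  [2 out]
  4: tau→6  [1 out]
  5: a→0  a→1  a→5  [3 out]
  6: a→3  [1 out]

Answer: DEADLOCK-FREE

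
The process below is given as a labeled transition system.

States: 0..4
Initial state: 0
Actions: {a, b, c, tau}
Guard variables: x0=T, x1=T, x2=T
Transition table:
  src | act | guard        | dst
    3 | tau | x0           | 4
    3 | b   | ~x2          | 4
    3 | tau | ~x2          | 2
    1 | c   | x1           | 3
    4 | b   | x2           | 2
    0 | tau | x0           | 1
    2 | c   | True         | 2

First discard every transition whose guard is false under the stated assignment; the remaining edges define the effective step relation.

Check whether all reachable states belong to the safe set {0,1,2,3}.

Answer: INVARIANT VIOLATED at state 4

Working:
Inv-set: {0,1,2,3}
R = {0,1,2,3,4}
  0: ok
  1: ok
  2: ok
  3: ok
  4: ✗ unsafe
witness against invariant: tau·c·tau → 4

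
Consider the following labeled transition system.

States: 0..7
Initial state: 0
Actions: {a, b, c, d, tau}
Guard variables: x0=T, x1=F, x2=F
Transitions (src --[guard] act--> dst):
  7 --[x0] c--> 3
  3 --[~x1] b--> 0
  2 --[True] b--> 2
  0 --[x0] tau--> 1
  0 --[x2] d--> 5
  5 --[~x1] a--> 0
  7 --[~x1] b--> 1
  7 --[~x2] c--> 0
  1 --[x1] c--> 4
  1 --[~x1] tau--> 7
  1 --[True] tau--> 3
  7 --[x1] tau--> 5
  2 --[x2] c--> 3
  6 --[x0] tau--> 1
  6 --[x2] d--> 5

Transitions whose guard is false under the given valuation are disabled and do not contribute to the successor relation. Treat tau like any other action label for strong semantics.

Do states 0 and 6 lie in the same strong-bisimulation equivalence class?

Answer: BISIMILAR

Working:
Bisimulation quotient by refinement:
  round 0: {{0,1,2,3,4,5,6,7}}
  round 1: {{0,1,6},{2,3},{4},{5},{7}}
  round 2: {{0,6},{1},{2},{3},{4},{5},{7}}
stable after 3 split(s): 7 block(s)
[0]={0,6}  [6]={0,6}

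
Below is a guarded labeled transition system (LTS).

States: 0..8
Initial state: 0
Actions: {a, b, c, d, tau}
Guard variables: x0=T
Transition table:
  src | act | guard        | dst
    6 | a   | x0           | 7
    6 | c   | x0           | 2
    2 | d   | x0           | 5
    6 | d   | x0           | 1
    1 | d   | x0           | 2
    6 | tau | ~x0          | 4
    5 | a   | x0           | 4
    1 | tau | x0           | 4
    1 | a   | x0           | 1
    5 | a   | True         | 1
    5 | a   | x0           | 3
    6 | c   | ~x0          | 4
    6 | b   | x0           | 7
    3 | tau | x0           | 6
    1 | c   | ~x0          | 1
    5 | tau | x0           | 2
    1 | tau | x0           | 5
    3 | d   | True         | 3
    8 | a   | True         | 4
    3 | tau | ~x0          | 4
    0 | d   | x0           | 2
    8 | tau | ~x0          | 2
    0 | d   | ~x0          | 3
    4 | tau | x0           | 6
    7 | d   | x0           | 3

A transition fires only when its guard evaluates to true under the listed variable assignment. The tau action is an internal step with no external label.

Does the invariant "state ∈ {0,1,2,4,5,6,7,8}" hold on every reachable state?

Inv-set: {0,1,2,4,5,6,7,8}
Reachable = {0,1,2,3,4,5,6,7}
  0: safe
  1: safe
  2: safe
  3: VIOLATES
  4: safe
  5: safe
  6: safe
  7: safe
reach 3 via d·d·a — violates

Answer: INVARIANT VIOLATED at state 3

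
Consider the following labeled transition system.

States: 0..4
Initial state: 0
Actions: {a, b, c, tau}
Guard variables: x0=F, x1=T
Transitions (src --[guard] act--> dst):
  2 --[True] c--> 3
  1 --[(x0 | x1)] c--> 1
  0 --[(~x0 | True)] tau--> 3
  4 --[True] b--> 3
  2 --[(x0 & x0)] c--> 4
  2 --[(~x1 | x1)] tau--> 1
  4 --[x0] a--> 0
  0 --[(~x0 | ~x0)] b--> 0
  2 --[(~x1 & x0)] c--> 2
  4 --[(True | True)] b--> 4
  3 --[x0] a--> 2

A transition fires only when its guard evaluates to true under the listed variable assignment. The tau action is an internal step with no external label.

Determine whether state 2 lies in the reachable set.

After dropping false guards: 7 live edges.
Layer 0: {0}
Layer 1: {3}  now seen {0,3}
Reach set: {0,3}

Answer: UNREACHABLE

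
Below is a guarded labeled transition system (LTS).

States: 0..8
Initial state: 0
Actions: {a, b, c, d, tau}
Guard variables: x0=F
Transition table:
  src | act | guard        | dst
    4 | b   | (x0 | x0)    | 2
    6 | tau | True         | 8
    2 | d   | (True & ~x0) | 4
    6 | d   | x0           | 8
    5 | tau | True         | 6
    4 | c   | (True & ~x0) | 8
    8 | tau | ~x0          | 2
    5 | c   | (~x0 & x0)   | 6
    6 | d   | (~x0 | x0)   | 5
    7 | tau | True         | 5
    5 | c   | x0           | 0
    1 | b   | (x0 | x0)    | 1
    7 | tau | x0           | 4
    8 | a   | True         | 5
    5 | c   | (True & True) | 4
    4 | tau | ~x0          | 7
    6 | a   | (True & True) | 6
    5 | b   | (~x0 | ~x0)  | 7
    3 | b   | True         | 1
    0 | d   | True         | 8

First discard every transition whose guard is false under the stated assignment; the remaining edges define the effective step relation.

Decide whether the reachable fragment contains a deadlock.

Reachable = {0,2,4,5,6,7,8}
  0: d→8  [1 out]
  2: d→4  [1 out]
  4: c→8  tau→7  [2 out]
  5: b→7  c→4  tau→6  [3 out]
  6: a→6  d→5  tau→8  [3 out]
  7: tau→5  [1 out]
  8: a→5  tau→2  [2 out]

Answer: DEADLOCK-FREE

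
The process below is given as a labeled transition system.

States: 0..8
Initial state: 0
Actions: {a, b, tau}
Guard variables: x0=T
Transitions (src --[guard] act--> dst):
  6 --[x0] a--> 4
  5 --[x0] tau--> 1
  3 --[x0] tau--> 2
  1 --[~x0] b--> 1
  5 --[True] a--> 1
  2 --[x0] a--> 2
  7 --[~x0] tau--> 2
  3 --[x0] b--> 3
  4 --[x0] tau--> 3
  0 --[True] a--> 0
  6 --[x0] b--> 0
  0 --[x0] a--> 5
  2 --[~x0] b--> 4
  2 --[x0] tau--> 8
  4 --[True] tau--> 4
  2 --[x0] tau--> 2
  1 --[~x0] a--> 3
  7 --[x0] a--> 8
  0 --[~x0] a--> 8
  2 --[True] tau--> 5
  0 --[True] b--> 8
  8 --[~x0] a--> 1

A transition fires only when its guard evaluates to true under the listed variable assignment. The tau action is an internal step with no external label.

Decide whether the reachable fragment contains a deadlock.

Reach set: {0,1,5,8}
  0: a→0  a→5  b→8  [3 out]
  1: ∅  [STUCK]
  5: a→1  tau→1  [2 out]
  8: ∅  [STUCK]
witness 1: a·tau

Answer: DEADLOCK at state 1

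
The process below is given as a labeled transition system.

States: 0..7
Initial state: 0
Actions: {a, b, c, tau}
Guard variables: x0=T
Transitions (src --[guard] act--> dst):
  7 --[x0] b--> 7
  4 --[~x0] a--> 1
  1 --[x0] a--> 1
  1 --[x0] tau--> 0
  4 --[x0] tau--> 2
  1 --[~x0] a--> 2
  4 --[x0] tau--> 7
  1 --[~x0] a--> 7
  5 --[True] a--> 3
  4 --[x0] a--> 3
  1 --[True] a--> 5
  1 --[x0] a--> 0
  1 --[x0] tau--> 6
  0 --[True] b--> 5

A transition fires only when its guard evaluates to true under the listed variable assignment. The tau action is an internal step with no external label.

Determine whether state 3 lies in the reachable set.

11 transition(s) survive guard evaluation.
Layer 0: {0}
Layer 1: {5}  cumulative {0,5}
Layer 2: {3}  cumulative {0,3,5}
Reach set: {0,3,5}
Path to 3: b·a

Answer: REACHABLE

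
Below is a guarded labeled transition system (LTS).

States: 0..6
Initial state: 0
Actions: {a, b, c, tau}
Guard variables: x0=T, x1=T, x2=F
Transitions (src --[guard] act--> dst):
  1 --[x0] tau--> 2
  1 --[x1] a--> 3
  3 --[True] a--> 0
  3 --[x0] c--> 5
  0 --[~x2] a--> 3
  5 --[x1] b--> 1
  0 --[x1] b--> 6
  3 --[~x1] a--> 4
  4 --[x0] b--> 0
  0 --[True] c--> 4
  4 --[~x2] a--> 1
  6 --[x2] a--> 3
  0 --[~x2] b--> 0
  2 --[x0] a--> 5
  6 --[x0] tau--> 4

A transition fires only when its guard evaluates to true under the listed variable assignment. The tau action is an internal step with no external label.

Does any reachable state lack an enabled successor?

Reach set: {0,1,2,3,4,5,6}
  0: a→3  b→0  b→6  c→4  [4 exit(s)]
  1: a→3  tau→2  [2 exit(s)]
  2: a→5  [1 exit(s)]
  3: a→0  c→5  [2 exit(s)]
  4: a→1  b→0  [2 exit(s)]
  5: b→1  [1 exit(s)]
  6: tau→4  [1 exit(s)]

Answer: DEADLOCK-FREE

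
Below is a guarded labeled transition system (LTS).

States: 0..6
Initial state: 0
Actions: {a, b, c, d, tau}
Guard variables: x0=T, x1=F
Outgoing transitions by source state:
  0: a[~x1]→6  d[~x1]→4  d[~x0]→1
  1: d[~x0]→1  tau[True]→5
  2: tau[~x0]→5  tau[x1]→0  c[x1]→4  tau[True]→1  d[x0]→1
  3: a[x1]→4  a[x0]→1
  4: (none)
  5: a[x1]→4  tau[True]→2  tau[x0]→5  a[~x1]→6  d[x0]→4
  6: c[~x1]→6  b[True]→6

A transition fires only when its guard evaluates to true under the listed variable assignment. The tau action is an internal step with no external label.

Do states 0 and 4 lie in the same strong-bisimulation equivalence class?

Refine partition for ~:
  π0 = {{0,1,2,3,4,5,6}}
  π1 = {{0},{1},{2},{3},{4},{5},{6}}
7 equivalence class(es) (converged in 2)
0∈{0}, 4∈{4}

Answer: NOT BISIMILAR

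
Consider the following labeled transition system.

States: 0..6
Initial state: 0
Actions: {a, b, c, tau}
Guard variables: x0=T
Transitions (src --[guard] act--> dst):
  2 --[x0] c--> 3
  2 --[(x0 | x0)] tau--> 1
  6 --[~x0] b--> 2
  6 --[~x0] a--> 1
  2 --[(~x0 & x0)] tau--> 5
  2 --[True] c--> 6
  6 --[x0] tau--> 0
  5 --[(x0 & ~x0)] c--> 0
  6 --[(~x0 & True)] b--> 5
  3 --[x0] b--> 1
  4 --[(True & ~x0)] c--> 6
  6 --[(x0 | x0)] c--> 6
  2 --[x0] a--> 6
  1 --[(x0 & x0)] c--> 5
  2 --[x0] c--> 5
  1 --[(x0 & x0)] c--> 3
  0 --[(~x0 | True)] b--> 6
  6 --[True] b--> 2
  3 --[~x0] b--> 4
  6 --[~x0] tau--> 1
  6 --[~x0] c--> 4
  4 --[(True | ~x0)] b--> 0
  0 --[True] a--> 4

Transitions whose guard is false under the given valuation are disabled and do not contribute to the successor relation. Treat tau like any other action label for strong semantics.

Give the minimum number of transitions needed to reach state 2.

Answer: 2

Analysis:
Layered search for 2:
  Layer 0: {0}
  Layer 1: {4,6}
  Layer 2: {2}
first hit 2 at d=2 via b·b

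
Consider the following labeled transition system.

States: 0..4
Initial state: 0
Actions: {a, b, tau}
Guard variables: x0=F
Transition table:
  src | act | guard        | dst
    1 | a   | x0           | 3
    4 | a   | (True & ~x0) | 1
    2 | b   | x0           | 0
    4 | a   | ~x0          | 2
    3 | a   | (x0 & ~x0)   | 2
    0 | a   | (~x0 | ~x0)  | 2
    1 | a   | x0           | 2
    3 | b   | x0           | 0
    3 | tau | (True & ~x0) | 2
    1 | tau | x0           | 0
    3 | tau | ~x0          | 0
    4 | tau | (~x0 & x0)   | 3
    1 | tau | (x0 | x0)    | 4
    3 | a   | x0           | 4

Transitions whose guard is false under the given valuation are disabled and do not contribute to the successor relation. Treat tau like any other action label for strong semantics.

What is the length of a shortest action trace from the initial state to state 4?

BFS to 4:
  depth 0: {0}
  depth 1: {2}
4 never appears.

Answer: UNREACHABLE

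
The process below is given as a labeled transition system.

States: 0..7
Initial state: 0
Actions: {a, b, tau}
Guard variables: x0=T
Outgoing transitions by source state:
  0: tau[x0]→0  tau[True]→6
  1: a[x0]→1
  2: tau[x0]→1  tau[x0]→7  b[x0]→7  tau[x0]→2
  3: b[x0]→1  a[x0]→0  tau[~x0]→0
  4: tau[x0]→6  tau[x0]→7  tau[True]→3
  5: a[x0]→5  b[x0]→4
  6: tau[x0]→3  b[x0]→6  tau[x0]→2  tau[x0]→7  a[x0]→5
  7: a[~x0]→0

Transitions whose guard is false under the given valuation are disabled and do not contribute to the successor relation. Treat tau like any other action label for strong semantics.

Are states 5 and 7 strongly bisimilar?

Compute ~ classes (split until stable):
  P[0] = {{0,1,2,3,4,5,6,7}}
  P[1] = {{0,4},{1},{2},{3,5},{6},{7}}
  P[2] = {{0},{1},{2},{3},{4},{5},{6},{7}}
Fixed point at round 3; 8 class(es).
class of 5: {5}; class of 7: {7}

Answer: NOT BISIMILAR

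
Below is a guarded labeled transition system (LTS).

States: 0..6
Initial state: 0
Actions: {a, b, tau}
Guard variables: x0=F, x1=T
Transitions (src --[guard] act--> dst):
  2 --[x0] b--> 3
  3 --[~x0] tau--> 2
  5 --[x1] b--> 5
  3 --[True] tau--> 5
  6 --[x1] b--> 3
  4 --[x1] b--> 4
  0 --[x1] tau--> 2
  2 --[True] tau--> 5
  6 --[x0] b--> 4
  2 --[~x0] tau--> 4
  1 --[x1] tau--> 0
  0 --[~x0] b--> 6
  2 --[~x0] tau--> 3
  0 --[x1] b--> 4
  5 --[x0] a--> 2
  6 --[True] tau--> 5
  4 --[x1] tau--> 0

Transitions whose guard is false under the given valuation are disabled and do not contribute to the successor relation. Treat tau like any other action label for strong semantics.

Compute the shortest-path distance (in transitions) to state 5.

Layered search for 5:
  depth 0: {0}
  depth 1: {2,4,6}
  depth 2: {3,5}
first hit 5 at d=2 via b·tau

Answer: 2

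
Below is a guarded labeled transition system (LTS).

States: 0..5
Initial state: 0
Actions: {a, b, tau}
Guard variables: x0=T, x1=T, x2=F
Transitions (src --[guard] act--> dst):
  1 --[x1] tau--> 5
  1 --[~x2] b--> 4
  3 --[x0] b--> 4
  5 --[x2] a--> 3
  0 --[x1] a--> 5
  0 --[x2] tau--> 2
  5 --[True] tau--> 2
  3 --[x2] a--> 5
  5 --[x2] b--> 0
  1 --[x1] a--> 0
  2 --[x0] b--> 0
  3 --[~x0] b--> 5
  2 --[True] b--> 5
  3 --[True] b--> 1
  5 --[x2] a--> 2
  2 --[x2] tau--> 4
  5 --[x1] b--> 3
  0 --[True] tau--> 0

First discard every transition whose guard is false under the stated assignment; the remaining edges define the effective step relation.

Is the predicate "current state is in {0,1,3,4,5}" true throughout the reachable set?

Allowed set {0,1,3,4,5}
Reachable = {0,1,2,3,4,5}
  0: ok
  1: ok
  2: VIOLATES
  3: ok
  4: ok
  5: ok
reach 2 via a·tau — violates

Answer: INVARIANT VIOLATED at state 2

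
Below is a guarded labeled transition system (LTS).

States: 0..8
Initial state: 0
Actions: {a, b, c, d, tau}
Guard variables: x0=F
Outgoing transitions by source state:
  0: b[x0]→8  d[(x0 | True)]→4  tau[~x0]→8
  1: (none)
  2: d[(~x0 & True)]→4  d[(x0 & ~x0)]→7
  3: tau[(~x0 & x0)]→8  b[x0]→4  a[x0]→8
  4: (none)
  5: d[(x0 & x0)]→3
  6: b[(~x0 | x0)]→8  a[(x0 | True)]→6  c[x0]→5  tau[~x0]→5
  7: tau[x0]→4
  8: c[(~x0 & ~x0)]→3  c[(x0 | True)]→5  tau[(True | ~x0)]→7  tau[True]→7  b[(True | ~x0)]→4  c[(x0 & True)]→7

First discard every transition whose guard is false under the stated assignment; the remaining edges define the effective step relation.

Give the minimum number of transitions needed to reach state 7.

Answer: 2

Analysis:
Breadth-first toward 7:
  depth 0: {0}
  depth 1: {4,8}
  depth 2: {3,5,7}
first hit 7 at d=2 via tau·tau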